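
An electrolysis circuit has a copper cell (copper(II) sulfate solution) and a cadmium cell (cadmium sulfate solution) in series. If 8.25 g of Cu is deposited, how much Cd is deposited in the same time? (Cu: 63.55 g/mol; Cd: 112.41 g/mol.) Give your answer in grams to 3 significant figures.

14.6 g

n(Cu) = 8.25 / 63.55 = 0.1298 mol
Cu²⁺ + 2e⁻ → Cu, so n(e⁻) = 2 × 0.1298 = 0.2596 mol
Same current for the same time ⇒ same n(e⁻) = 0.2596 mol in both cells.
Cd²⁺ + 2e⁻ → Cd, so n(Cd) = 0.2596 / 2 = 0.1298 mol
m(Cd) = 0.1298 × 112.41 = 14.6 g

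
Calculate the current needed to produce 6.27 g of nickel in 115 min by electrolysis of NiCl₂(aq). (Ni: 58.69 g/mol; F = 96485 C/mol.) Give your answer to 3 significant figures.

2.99 A

n(Ni) = 6.27 / 58.69 = 0.1068 mol
Ni²⁺ + 2e⁻ → Ni, so n(e⁻) = 2 × 0.1068 = 0.2136 mol
Q = 0.2136 × 96485 = 20610 C
I = Q / t = 20610 / 6900 s = 2.99 A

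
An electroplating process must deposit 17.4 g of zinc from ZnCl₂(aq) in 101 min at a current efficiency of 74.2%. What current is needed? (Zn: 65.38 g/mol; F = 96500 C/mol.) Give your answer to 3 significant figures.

11.4 A

n(Zn) = 17.4 / 65.38 = 0.2661 mol
Zn²⁺ + 2e⁻ → Zn, so n(e⁻) = 2 × 0.2661 = 0.5322 mol
Q = 0.5322 × 96500 / 0.742 = 69210 C
I = Q / t = 69210 / 6060 s = 11.4 A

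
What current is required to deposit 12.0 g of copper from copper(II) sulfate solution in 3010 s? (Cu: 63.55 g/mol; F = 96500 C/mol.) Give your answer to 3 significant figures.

n(Cu) = 12.0 / 63.55 = 0.1888 mol
Cu²⁺ + 2e⁻ → Cu, so n(e⁻) = 2 × 0.1888 = 0.3776 mol
Q = 0.3776 × 96500 = 36440 C
I = Q / t = 36440 / 3010 s = 12.1 A

12.1 A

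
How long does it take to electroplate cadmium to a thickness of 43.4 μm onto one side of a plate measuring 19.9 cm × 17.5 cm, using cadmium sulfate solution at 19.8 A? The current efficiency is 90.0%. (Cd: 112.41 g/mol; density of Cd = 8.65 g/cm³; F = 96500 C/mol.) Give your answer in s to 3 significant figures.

Plated area = 19.9 × 17.5 = 348.3 cm²
Volume = 348.3 × 43.4×10⁻⁴ cm = 1.512 cm³
m(Cd) = 1.512 × 8.65 = 13.08 g
n(Cd) = 13.08 / 112.41 = 0.1164 mol; n(e⁻) = 2 × 0.1164 = 0.2328 mol
Q = 0.2328 × 96500 / 0.900 = 24960 C
t = 24960 / 19.8 = 1261 s

1260 s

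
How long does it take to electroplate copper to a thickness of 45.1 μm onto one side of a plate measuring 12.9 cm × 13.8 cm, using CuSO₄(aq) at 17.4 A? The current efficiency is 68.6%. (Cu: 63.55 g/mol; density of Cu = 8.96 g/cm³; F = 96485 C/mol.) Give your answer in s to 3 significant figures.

Plated area = 12.9 × 13.8 = 178.0 cm²
Volume = 178.0 × 45.1×10⁻⁴ cm = 0.8028 cm³
m(Cu) = 0.8028 × 8.96 = 7.193 g
n(Cu) = 7.193 / 63.55 = 0.1132 mol; n(e⁻) = 2 × 0.1132 = 0.2264 mol
Q = 0.2264 × 96485 / 0.686 = 31840 C
t = 31840 / 17.4 = 1830 s

1830 s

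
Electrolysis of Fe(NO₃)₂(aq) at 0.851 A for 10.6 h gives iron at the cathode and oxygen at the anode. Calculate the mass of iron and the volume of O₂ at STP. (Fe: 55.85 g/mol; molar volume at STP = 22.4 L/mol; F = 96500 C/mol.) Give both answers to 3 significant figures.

Q = 0.851 × 38160 = 32470 C; n(e⁻) = 32470 / 96500 = 0.3365 mol
Cathode: Fe²⁺ + 2e⁻ → Fe → n(Fe) = 0.3365/2 = 0.1683 mol → 9.40 g
Anode: 2H₂O → O₂ + 4H⁺ + 4e⁻ → n(O₂) = 0.3365/4 = 0.08413 mol → 1.88 L

9.40 g Fe; 1.88 L O₂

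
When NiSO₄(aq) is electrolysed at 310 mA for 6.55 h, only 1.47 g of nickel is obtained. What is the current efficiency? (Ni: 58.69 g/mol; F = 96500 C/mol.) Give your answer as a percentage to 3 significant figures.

66.1%

Q = 0.310 × 23580 = 7310 C
n(e⁻) = 7310 / 96500 = 0.07575 mol
Ni²⁺ + 2e⁻ → Ni, so theoretical n(Ni) = 0.03788 mol → 2.223 g
Efficiency = 1.47 / 2.223 = 0.6613 = 66.1%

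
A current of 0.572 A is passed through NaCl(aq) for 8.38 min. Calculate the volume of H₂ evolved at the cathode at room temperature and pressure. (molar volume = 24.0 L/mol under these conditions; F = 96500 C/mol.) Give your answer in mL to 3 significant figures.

Q = 0.572 A × 502.8 s = 287.6 C
n(e⁻) = Q/F = 287.6/96500 = 0.002980 mol
2H⁺ + 2e⁻ → H₂, so n(H₂) = 0.002980 / 2 = 0.001490 mol
V = 0.001490 × 24.0 = 0.03576 L
= 35.8 mL

35.8 mL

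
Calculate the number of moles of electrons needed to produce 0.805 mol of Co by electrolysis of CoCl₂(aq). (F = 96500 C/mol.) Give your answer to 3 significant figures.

1.61 mol

Co²⁺ + 2e⁻ → Co, so n(e⁻) = 2 × 0.805 = 1.610 mol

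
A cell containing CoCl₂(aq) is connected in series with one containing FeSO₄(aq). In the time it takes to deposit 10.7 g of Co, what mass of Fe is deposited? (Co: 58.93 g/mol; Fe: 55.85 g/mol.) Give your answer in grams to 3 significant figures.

10.1 g

n(Co) = 10.7 / 58.93 = 0.1816 mol
Co²⁺ + 2e⁻ → Co, so n(e⁻) = 2 × 0.1816 = 0.3632 mol
Same current for the same time ⇒ same n(e⁻) = 0.3632 mol in both cells.
Fe²⁺ + 2e⁻ → Fe, so n(Fe) = 0.3632 / 2 = 0.1816 mol
m(Fe) = 0.1816 × 55.85 = 10.1 g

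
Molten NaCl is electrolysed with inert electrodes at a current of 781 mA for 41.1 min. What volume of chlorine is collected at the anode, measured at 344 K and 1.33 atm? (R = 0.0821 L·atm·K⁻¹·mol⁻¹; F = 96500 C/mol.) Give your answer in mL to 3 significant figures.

Q = 0.781 A × 2466 s = 1926 C
n(e⁻) = Q/F = 1926/96500 = 0.01996 mol
2Cl⁻ → Cl₂ + 2e⁻, so n(Cl₂) = 0.01996 / 2 = 0.009980 mol
V = nRT/P = 0.009980 × 0.0821 × 344 / 1.33 = 0.2119 L
= 212 mL

212 mL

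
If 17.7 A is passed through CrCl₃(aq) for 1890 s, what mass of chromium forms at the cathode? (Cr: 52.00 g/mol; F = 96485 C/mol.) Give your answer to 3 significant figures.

6.01 g

Q = It = 17.7 × 1890 = 33450 C
n(e⁻) = Q/F = 33450/96485 = 0.3467 mol
Cr³⁺ + 3e⁻ → Cr, so n(Cr) = 0.3467 / 3 = 0.1156 mol
m = 0.1156 × 52.00 = 6.01 g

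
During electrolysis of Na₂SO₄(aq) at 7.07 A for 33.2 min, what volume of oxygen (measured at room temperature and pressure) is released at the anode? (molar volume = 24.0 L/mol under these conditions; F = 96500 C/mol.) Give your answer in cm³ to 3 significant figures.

Charge passed = 7.07 × 1992 = 14080 C
n(e⁻) = Q/F = 14080/96500 = 0.1459 mol
2H₂O → O₂ + 4H⁺ + 4e⁻, so n(O₂) = 0.1459 / 4 = 0.03648 mol
V = 0.03648 × 24.0 = 0.8755 L
= 876 cm³

876 cm³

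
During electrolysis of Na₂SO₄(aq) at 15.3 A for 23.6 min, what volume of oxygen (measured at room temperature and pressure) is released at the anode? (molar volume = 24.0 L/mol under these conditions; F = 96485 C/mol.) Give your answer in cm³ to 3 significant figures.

Charge passed = 15.3 × 1416 = 21660 C
n(e⁻) = 21660 / 96485 = 0.2245 mol
2H₂O → O₂ + 4H⁺ + 4e⁻, so n(O₂) = 0.2245 / 4 = 0.05613 mol
V = 0.05613 × 24.0 = 1.347 L
= 1350 cm³

1350 cm³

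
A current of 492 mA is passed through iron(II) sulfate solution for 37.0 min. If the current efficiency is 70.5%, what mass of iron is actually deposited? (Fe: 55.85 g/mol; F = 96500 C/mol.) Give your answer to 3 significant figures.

0.223 g

Q = 0.492 × 2220 = 1092 C
n(e⁻) = 1092 / 96500 = 0.01132 mol
Fe²⁺ + 2e⁻ → Fe, so theoretical m(Fe) = 0.005660 × 55.85 = 0.3161 g
Actual mass = 70.5% × 0.3161 = 0.223 g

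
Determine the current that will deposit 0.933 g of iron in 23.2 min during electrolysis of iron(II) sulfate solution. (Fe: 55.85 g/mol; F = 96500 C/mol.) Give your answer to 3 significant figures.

n(Fe) = 0.933 / 55.85 = 0.01671 mol
Fe²⁺ + 2e⁻ → Fe, so n(e⁻) = 2 × 0.01671 = 0.03342 mol
Q = 0.03342 × 96500 = 3225 C
I = Q / t = 3225 / 1392 s = 2.32 A

2.32 A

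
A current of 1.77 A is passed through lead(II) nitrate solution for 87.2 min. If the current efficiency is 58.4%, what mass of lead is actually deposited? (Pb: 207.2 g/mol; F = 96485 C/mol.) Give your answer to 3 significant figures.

Q = 1.77 × 5232 = 9261 C
n(e⁻) = 9261 / 96485 = 0.09598 mol
Pb²⁺ + 2e⁻ → Pb, so theoretical m(Pb) = 0.04799 × 207.2 = 9.944 g
Actual mass = 58.4% × 9.944 = 5.81 g

5.81 g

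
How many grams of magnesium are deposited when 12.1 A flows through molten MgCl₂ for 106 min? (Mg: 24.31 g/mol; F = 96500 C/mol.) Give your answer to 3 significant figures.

Q = 12.1 A × 6360 s = 76960 C
n(e⁻) = Q/F = 76960/96500 = 0.7975 mol
Mg²⁺ + 2e⁻ → Mg, so n(Mg) = 0.7975 / 2 = 0.3988 mol
m = 0.3988 × 24.31 = 9.69 g

9.69 g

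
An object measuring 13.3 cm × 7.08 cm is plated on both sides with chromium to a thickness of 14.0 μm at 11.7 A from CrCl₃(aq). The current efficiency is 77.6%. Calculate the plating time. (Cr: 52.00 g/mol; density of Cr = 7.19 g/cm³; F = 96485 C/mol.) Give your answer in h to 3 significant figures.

0.323 h

Plated area = 2 × 13.3 × 7.08 = 188.3 cm²
Volume = 188.3 × 14.0×10⁻⁴ cm = 0.2636 cm³
m(Cr) = 0.2636 × 7.19 = 1.895 g
n(Cr) = 1.895 / 52.00 = 0.03644 mol; n(e⁻) = 3 × 0.03644 = 0.1093 mol
Q = 0.1093 × 96485 / 0.776 = 13590 C
t = 13590 / 11.7 = 1162 s = 0.323 h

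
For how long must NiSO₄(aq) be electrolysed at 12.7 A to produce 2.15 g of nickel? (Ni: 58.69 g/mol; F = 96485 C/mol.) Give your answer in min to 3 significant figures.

n(Ni) = 2.15 / 58.69 = 0.03663 mol
Ni²⁺ + 2e⁻ → Ni, so n(e⁻) = 2 × 0.03663 = 0.07326 mol
Q = 0.07326 × 96485 = 7068 C
t = Q / I = 7068 / 12.7 = 556.5 s = 9.28 min

9.28 min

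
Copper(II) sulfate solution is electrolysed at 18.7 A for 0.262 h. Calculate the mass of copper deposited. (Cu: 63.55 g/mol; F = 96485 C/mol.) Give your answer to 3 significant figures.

Q = 18.7 A × 943.2 s = 17640 C
n(e⁻) = 17640 / 96485 = 0.1828 mol
Cu²⁺ + 2e⁻ → Cu, so n(Cu) = 0.1828 / 2 = 0.09140 mol
m = 0.09140 × 63.55 = 5.81 g

5.81 g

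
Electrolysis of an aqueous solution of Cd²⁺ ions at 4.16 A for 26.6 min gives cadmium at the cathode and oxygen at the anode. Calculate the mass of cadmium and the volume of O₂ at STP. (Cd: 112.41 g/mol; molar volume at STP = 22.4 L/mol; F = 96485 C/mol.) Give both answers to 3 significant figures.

3.87 g Cd; 0.385 L O₂

Q = 4.16 × 1596 = 6639 C; n(e⁻) = 6639 / 96485 = 0.06881 mol
Cathode: Cd²⁺ + 2e⁻ → Cd → n(Cd) = 0.06881/2 = 0.03441 mol → 3.87 g
Anode: 2H₂O → O₂ + 4H⁺ + 4e⁻ → n(O₂) = 0.06881/4 = 0.01720 mol → 0.385 L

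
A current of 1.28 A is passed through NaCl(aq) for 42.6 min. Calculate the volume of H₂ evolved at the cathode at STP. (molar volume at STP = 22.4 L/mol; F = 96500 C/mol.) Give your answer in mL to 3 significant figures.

Charge passed = 1.28 × 2556 = 3272 C
Moles of electrons = 3272 / 96500 = 0.03391 mol
2H⁺ + 2e⁻ → H₂, so n(H₂) = 0.03391 / 2 = 0.01696 mol
V = 0.01696 × 22.4 = 0.3799 L
= 380 mL

380 mL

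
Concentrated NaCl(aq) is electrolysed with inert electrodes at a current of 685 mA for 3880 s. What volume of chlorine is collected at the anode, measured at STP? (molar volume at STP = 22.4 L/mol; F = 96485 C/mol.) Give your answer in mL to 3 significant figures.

Q = 0.685 A × 3880 s = 2658 C
Moles of electrons = 2658 / 96485 = 0.02755 mol
2Cl⁻ → Cl₂ + 2e⁻, so n(Cl₂) = 0.02755 / 2 = 0.01378 mol
V = 0.01378 × 22.4 = 0.3087 L
= 309 mL

309 mL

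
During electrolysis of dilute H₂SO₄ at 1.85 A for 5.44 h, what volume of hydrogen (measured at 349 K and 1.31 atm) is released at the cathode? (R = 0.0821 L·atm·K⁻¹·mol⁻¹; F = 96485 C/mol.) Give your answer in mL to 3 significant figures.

Q = 1.85 A × 19584 s = 36230 C
Moles of electrons = 36230 / 96485 = 0.3755 mol
2H⁺ + 2e⁻ → H₂, so n(H₂) = 0.3755 / 2 = 0.1878 mol
V = nRT/P = 0.1878 × 0.0821 × 349 / 1.31 = 4.108 L
= 4110 mL

4110 mL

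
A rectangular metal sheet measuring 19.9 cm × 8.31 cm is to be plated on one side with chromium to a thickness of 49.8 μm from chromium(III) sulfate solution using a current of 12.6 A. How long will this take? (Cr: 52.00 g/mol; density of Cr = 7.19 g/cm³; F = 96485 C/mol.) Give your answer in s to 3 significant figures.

Plated area = 19.9 × 8.31 = 165.4 cm²
Volume = 165.4 × 49.8×10⁻⁴ cm = 0.8237 cm³
m(Cr) = 0.8237 × 7.19 = 5.922 g
n(Cr) = 5.922 / 52.00 = 0.1139 mol; n(e⁻) = 3 × 0.1139 = 0.3417 mol
Q = 0.3417 × 96485 = 32970 C
t = 32970 / 12.6 = 2617 s

2620 s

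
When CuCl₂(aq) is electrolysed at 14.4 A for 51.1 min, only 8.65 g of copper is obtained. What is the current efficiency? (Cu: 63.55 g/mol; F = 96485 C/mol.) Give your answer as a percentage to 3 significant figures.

Q = 14.4 × 3066 = 44150 C
n(e⁻) = 44150 / 96485 = 0.4576 mol
Cu²⁺ + 2e⁻ → Cu, so theoretical n(Cu) = 0.2288 mol → 14.54 g
Efficiency = 8.65 / 14.54 = 0.5949 = 59.5%

59.5%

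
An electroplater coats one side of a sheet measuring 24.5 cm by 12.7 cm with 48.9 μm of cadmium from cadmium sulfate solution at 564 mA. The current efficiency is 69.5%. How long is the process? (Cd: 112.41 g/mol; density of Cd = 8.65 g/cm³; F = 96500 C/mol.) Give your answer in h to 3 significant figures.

Plated area = 24.5 × 12.7 = 311.2 cm²
Volume = 311.2 × 48.9×10⁻⁴ cm = 1.522 cm³
m(Cd) = 1.522 × 8.65 = 13.17 g
n(Cd) = 13.17 / 112.41 = 0.1172 mol; n(e⁻) = 2 × 0.1172 = 0.2344 mol
Q = 0.2344 × 96500 / 0.695 = 32550 C
t = 32550 / 0.564 = 57710 s = 16.0 h

16.0 h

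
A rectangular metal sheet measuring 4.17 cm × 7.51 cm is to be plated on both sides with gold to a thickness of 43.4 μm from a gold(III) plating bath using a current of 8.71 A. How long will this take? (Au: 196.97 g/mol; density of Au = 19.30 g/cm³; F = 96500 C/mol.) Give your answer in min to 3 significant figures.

Plated area = 2 × 4.17 × 7.51 = 62.63 cm²
Volume = 62.63 × 43.4×10⁻⁴ cm = 0.2718 cm³
m(Au) = 0.2718 × 19.30 = 5.246 g
n(Au) = 5.246 / 196.97 = 0.02663 mol; n(e⁻) = 3 × 0.02663 = 0.07989 mol
Q = 0.07989 × 96500 = 7709 C
t = 7709 / 8.71 = 885.1 s = 14.8 min

14.8 min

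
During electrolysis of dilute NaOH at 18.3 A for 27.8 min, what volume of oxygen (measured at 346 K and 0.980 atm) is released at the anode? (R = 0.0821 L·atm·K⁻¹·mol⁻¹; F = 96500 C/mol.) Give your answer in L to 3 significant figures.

Q = It = 18.3 × 1668 = 30520 C
Moles of electrons = 30520 / 96500 = 0.3163 mol
2H₂O → O₂ + 4H⁺ + 4e⁻, so n(O₂) = 0.3163 / 4 = 0.07908 mol
V = nRT/P = 0.07908 × 0.0821 × 346 / 0.980 = 2.292 L

2.29 L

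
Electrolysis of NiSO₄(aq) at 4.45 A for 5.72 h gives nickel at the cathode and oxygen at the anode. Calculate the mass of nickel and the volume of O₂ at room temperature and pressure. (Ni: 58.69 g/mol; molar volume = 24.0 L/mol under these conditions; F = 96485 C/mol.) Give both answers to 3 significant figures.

27.9 g Ni; 5.70 L O₂

Q = 4.45 × 20592 = 91630 C; n(e⁻) = 91630 / 96485 = 0.9497 mol
Cathode: Ni²⁺ + 2e⁻ → Ni → n(Ni) = 0.9497/2 = 0.4749 mol → 27.9 g
Anode: 2H₂O → O₂ + 4H⁺ + 4e⁻ → n(O₂) = 0.9497/4 = 0.2374 mol → 5.70 L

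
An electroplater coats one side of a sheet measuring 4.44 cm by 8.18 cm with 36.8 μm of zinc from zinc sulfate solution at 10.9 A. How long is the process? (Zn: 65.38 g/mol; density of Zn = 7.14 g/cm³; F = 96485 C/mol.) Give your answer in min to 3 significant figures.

Plated area = 4.44 × 8.18 = 36.32 cm²
Volume = 36.32 × 36.8×10⁻⁴ cm = 0.1337 cm³
m(Zn) = 0.1337 × 7.14 = 0.9546 g
n(Zn) = 0.9546 / 65.38 = 0.01460 mol; n(e⁻) = 2 × 0.01460 = 0.02920 mol
Q = 0.02920 × 96485 = 2817 C
t = 2817 / 10.9 = 258.4 s = 4.31 min

4.31 min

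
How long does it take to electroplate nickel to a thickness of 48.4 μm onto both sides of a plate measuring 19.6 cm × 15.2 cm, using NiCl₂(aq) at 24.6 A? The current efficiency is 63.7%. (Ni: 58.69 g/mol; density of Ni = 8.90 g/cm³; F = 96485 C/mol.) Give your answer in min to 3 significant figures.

Plated area = 2 × 19.6 × 15.2 = 595.8 cm²
Volume = 595.8 × 48.4×10⁻⁴ cm = 2.884 cm³
m(Ni) = 2.884 × 8.90 = 25.67 g
n(Ni) = 25.67 / 58.69 = 0.4374 mol; n(e⁻) = 2 × 0.4374 = 0.8748 mol
Q = 0.8748 × 96485 / 0.637 = 1.325×10^5 C
t = 1.325×10^5 / 24.6 = 5386 s = 89.8 min

89.8 min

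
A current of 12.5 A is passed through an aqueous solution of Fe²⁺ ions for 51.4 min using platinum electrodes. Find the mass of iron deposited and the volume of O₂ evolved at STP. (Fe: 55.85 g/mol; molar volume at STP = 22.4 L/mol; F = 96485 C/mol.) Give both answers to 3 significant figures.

Q = 12.5 × 3084 = 38550 C; n(e⁻) = 38550 / 96485 = 0.3995 mol
Cathode: Fe²⁺ + 2e⁻ → Fe → n(Fe) = 0.3995/2 = 0.1998 mol → 11.2 g
Anode: 2H₂O → O₂ + 4H⁺ + 4e⁻ → n(O₂) = 0.3995/4 = 0.09988 mol → 2.24 L

11.2 g Fe; 2.24 L O₂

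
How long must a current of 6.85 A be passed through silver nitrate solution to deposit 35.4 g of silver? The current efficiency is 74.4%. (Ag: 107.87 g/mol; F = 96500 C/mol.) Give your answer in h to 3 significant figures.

n(Ag) = 35.4 / 107.87 = 0.3282 mol
Ag⁺ + e⁻ → Ag, so n(e⁻) = 0.3282 mol
Q = 0.3282 × 96500 / 0.744 = 42570 C
t = Q / I = 42570 / 6.85 = 6215 s = 1.73 h

1.73 h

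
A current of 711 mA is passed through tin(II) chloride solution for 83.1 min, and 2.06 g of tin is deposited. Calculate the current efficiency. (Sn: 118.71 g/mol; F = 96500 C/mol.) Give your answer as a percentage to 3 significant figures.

94.5%

Q = 0.711 × 4986 = 3545 C
n(e⁻) = 3545 / 96500 = 0.03674 mol
Sn²⁺ + 2e⁻ → Sn, so theoretical n(Sn) = 0.01837 mol → 2.181 g
Efficiency = 2.06 / 2.181 = 0.9445 = 94.5%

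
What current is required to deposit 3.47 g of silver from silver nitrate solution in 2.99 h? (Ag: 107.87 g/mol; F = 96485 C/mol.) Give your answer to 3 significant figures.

n(Ag) = 3.47 / 107.87 = 0.03217 mol
Ag⁺ + e⁻ → Ag, so n(e⁻) = 0.03217 mol
Q = 0.03217 × 96485 = 3104 C
I = Q / t = 3104 / 10764 s = 0.288 A

0.288 A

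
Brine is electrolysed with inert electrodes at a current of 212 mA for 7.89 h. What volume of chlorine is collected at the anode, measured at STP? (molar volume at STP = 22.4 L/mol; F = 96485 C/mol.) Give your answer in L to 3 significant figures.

0.699 L

Charge passed = 0.212 × 28404 = 6022 C
n(e⁻) = 6022 / 96485 = 0.06241 mol
2Cl⁻ → Cl₂ + 2e⁻, so n(Cl₂) = 0.06241 / 2 = 0.03121 mol
V = 0.03121 × 22.4 = 0.6991 L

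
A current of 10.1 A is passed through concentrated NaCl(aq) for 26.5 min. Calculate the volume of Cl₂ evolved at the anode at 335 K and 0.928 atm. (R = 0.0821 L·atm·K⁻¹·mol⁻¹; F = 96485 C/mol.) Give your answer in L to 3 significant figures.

Q = 10.1 A × 1590 s = 16060 C
n(e⁻) = Q/F = 16060/96485 = 0.1665 mol
2Cl⁻ → Cl₂ + 2e⁻, so n(Cl₂) = 0.1665 / 2 = 0.08325 mol
V = nRT/P = 0.08325 × 0.0821 × 335 / 0.928 = 2.467 L

2.47 L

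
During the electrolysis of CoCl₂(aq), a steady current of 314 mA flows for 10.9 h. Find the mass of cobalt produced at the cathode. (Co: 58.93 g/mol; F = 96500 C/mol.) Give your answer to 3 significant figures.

3.76 g

Q = 0.314 A × 39240 s = 12320 C
n(e⁻) = Q/F = 12320/96500 = 0.1277 mol
Co²⁺ + 2e⁻ → Co, so n(Co) = 0.1277 / 2 = 0.06385 mol
m = 0.06385 × 58.93 = 3.76 g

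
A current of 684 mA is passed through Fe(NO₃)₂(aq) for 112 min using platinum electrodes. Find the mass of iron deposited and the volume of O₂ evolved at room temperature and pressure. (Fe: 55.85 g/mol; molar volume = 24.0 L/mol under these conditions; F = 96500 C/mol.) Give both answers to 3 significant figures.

1.33 g Fe; 0.286 L O₂

Q = 0.684 × 6720 = 4596 C; n(e⁻) = 4596 / 96500 = 0.04763 mol
Cathode: Fe²⁺ + 2e⁻ → Fe → n(Fe) = 0.04763/2 = 0.02382 mol → 1.33 g
Anode: 2H₂O → O₂ + 4H⁺ + 4e⁻ → n(O₂) = 0.04763/4 = 0.01191 mol → 0.286 L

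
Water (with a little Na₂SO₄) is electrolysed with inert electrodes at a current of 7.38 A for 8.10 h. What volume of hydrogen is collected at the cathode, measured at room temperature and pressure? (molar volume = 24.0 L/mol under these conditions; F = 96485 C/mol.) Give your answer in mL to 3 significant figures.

Q = 7.38 A × 29160 s = 2.152×10^5 C
Moles of electrons = 2.152×10^5 / 96485 = 2.230 mol
2H⁺ + 2e⁻ → H₂, so n(H₂) = 2.230 / 2 = 1.115 mol
V = 1.115 × 24.0 = 26.76 L
= 26800 mL

26800 mL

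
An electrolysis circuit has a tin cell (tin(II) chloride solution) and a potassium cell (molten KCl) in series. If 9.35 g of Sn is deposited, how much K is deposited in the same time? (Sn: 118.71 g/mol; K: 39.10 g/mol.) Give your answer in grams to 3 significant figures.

6.16 g

n(Sn) = 9.35 / 118.71 = 0.07876 mol
Sn²⁺ + 2e⁻ → Sn, so n(e⁻) = 2 × 0.07876 = 0.1575 mol
The cells are in series, so the same charge (and hence the same n(e⁻) = 0.1575 mol) passes through both.
K⁺ + e⁻ → K, so n(K) = 0.1575 mol
m(K) = 0.1575 × 39.10 = 6.16 g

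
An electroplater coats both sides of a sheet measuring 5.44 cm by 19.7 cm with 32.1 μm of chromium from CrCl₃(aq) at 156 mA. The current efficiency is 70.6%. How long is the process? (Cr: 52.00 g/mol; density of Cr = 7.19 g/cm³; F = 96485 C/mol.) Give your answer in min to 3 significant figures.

4170 min

Plated area = 2 × 5.44 × 19.7 = 214.3 cm²
Volume = 214.3 × 32.1×10⁻⁴ cm = 0.6879 cm³
m(Cr) = 0.6879 × 7.19 = 4.946 g
n(Cr) = 4.946 / 52.00 = 0.09512 mol; n(e⁻) = 3 × 0.09512 = 0.2854 mol
Q = 0.2854 × 96485 / 0.706 = 39000 C
t = 39000 / 0.156 = 2.500×10^5 s = 4170 min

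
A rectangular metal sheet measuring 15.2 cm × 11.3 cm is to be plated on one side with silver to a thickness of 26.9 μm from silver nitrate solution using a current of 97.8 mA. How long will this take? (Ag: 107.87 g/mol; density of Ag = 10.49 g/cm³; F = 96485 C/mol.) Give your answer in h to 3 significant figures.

12.3 h

Plated area = 15.2 × 11.3 = 171.8 cm²
Volume = 171.8 × 26.9×10⁻⁴ cm = 0.4621 cm³
m(Ag) = 0.4621 × 10.49 = 4.847 g
n(Ag) = 4.847 / 107.87 = 0.04493 mol; n(e⁻) = 0.04493 mol
Q = 0.04493 × 96485 = 4335 C
t = 4335 / 0.0978 = 44330 s = 12.3 h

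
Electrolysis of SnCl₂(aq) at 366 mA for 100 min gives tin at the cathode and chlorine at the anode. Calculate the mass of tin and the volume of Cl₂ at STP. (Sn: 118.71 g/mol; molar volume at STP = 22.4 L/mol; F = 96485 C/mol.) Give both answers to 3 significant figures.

Q = 0.366 × 6000 = 2196 C; n(e⁻) = 2196 / 96485 = 0.02276 mol
Cathode: Sn²⁺ + 2e⁻ → Sn → n(Sn) = 0.02276/2 = 0.01138 mol → 1.35 g
Anode: 2Cl⁻ → Cl₂ + 2e⁻ → n(Cl₂) = 0.02276/2 = 0.01138 mol → 0.255 L

1.35 g Sn; 0.255 L Cl₂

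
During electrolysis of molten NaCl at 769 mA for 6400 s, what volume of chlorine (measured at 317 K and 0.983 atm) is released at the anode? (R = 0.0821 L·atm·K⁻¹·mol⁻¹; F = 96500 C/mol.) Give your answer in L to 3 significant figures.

Q = 0.769 A × 6400 s = 4922 C
n(e⁻) = 4922 / 96500 = 0.05101 mol
2Cl⁻ → Cl₂ + 2e⁻, so n(Cl₂) = 0.05101 / 2 = 0.02551 mol
V = nRT/P = 0.02551 × 0.0821 × 317 / 0.983 = 0.6754 L

0.675 L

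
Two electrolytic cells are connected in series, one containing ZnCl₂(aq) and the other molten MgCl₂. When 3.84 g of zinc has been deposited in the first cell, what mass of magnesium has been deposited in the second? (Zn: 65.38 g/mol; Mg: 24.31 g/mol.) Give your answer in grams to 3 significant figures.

n(Zn) = 3.84 / 65.38 = 0.05873 mol
Zn²⁺ + 2e⁻ → Zn, so n(e⁻) = 2 × 0.05873 = 0.1175 mol
Same current for the same time ⇒ same n(e⁻) = 0.1175 mol in both cells.
Mg²⁺ + 2e⁻ → Mg, so n(Mg) = 0.1175 / 2 = 0.05875 mol
m(Mg) = 0.05875 × 24.31 = 1.43 g

1.43 g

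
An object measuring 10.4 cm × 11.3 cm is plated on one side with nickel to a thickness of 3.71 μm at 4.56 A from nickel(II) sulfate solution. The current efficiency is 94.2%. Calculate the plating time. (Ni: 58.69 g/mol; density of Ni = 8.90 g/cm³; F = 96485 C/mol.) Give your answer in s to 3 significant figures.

297 s

Plated area = 10.4 × 11.3 = 117.5 cm²
Volume = 117.5 × 3.71×10⁻⁴ cm = 0.04359 cm³
m(Ni) = 0.04359 × 8.90 = 0.3880 g
n(Ni) = 0.3880 / 58.69 = 0.006611 mol; n(e⁻) = 2 × 0.006611 = 0.01322 mol
Q = 0.01322 × 96485 / 0.942 = 1354 C
t = 1354 / 4.56 = 296.9 s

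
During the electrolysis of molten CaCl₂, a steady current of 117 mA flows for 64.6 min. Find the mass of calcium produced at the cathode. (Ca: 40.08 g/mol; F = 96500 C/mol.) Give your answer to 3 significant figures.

Charge passed = 0.117 × 3876 = 453.5 C
n(e⁻) = Q/F = 453.5/96500 = 0.004699 mol
Ca²⁺ + 2e⁻ → Ca, so n(Ca) = 0.004699 / 2 = 0.002350 mol
m = 0.002350 × 40.08 = 0.0942 g

0.0942 g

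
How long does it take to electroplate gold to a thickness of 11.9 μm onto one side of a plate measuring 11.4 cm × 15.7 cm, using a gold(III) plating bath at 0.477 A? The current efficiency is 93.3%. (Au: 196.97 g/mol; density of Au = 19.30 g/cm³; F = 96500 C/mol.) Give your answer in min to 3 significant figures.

226 min

Plated area = 11.4 × 15.7 = 179.0 cm²
Volume = 179.0 × 11.9×10⁻⁴ cm = 0.2130 cm³
m(Au) = 0.2130 × 19.30 = 4.111 g
n(Au) = 4.111 / 196.97 = 0.02087 mol; n(e⁻) = 3 × 0.02087 = 0.06261 mol
Q = 0.06261 × 96500 / 0.933 = 6476 C
t = 6476 / 0.477 = 13580 s = 226 min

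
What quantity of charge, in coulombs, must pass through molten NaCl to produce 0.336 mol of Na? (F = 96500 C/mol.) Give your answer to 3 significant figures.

Na⁺ + e⁻ → Na, so n(e⁻) = 1 × 0.336 = 0.3360 mol
Q = 0.3360 × 96500 = 32420 C

32400 C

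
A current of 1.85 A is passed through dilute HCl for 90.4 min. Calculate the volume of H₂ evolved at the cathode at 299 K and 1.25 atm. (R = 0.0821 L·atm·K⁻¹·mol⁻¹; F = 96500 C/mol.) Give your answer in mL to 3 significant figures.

Q = It = 1.85 × 5424 = 10030 C
Moles of electrons = 10030 / 96500 = 0.1039 mol
2H⁺ + 2e⁻ → H₂, so n(H₂) = 0.1039 / 2 = 0.05195 mol
V = nRT/P = 0.05195 × 0.0821 × 299 / 1.25 = 1.020 L
= 1020 mL

1020 mL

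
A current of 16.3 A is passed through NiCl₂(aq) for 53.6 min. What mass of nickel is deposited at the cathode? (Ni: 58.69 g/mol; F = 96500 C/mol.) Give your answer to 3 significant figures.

15.9 g

Q = It = 16.3 × 3216 = 52420 C
Moles of electrons = 52420 / 96500 = 0.5432 mol
Ni²⁺ + 2e⁻ → Ni, so n(Ni) = 0.5432 / 2 = 0.2716 mol
m = 0.2716 × 58.69 = 15.9 g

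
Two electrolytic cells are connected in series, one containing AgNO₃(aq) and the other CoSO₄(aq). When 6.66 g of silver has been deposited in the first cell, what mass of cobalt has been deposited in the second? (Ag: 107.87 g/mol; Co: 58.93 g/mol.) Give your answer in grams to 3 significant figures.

1.82 g

n(Ag) = 6.66 / 107.87 = 0.06174 mol
Ag⁺ + e⁻ → Ag, so n(e⁻) = 0.06174 mol
Same current for the same time ⇒ same n(e⁻) = 0.06174 mol in both cells.
Co²⁺ + 2e⁻ → Co, so n(Co) = 0.06174 / 2 = 0.03087 mol
m(Co) = 0.03087 × 58.93 = 1.82 g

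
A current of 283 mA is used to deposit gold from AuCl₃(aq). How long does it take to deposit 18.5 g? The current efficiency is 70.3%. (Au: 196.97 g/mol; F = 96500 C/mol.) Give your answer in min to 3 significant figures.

n(Au) = 18.5 / 196.97 = 0.09392 mol
Au³⁺ + 3e⁻ → Au, so n(e⁻) = 3 × 0.09392 = 0.2818 mol
Q = 0.2818 × 96500 / 0.703 = 38680 C
t = Q / I = 38680 / 0.283 = 1.367×10^5 s = 2280 min

2280 min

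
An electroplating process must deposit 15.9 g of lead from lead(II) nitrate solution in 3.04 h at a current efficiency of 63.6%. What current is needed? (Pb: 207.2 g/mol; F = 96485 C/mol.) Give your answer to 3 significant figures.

2.13 A

n(Pb) = 15.9 / 207.2 = 0.07674 mol
Pb²⁺ + 2e⁻ → Pb, so n(e⁻) = 2 × 0.07674 = 0.1535 mol
Q = 0.1535 × 96485 / 0.636 = 23290 C
I = Q / t = 23290 / 10944 s = 2.13 A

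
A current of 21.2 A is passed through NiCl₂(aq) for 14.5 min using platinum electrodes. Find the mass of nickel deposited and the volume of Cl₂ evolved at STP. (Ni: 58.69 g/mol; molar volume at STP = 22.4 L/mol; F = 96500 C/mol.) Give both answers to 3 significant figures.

Q = 21.2 × 870 = 18440 C; n(e⁻) = 18440 / 96500 = 0.1911 mol
Cathode: Ni²⁺ + 2e⁻ → Ni → n(Ni) = 0.1911/2 = 0.09555 mol → 5.61 g
Anode: 2Cl⁻ → Cl₂ + 2e⁻ → n(Cl₂) = 0.1911/2 = 0.09555 mol → 2.14 L

5.61 g Ni; 2.14 L Cl₂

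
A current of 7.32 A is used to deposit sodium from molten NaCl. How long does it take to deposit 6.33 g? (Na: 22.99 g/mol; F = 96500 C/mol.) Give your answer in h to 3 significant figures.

n(Na) = 6.33 / 22.99 = 0.2753 mol
Na⁺ + e⁻ → Na, so n(e⁻) = 0.2753 mol
Q = 0.2753 × 96500 = 26570 C
t = Q / I = 26570 / 7.32 = 3630 s = 1.01 h

1.01 h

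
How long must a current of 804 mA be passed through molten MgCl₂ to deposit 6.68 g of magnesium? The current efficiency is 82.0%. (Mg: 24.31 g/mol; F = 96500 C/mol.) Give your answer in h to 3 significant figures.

n(Mg) = 6.68 / 24.31 = 0.2748 mol
Mg²⁺ + 2e⁻ → Mg, so n(e⁻) = 2 × 0.2748 = 0.5496 mol
Q = 0.5496 × 96500 / 0.820 = 64680 C
t = Q / I = 64680 / 0.804 = 80450 s = 22.3 h

22.3 h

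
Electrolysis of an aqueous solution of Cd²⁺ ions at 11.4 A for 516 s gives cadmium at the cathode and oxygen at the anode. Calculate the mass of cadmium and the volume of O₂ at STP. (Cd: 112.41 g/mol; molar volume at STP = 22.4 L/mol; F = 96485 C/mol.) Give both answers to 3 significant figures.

Q = 11.4 × 516 = 5882 C; n(e⁻) = 5882 / 96485 = 0.06096 mol
Cathode: Cd²⁺ + 2e⁻ → Cd → n(Cd) = 0.06096/2 = 0.03048 mol → 3.43 g
Anode: 2H₂O → O₂ + 4H⁺ + 4e⁻ → n(O₂) = 0.06096/4 = 0.01524 mol → 0.341 L

3.43 g Cd; 0.341 L O₂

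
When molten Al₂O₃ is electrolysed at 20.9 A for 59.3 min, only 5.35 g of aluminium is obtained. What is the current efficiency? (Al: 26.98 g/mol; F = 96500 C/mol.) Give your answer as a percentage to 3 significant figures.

77.2%

Q = 20.9 × 3558 = 74360 C
n(e⁻) = 74360 / 96500 = 0.7706 mol
Al³⁺ + 3e⁻ → Al, so theoretical n(Al) = 0.2569 mol → 6.931 g
Efficiency = 5.35 / 6.931 = 0.7719 = 77.2%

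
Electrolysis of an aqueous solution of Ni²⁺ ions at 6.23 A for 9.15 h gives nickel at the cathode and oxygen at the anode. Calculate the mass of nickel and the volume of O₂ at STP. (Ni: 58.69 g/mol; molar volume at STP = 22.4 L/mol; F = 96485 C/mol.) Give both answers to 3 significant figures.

62.4 g Ni; 11.9 L O₂

Q = 6.23 × 32940 = 2.052×10^5 C; n(e⁻) = 2.052×10^5 / 96485 = 2.127 mol
Cathode: Ni²⁺ + 2e⁻ → Ni → n(Ni) = 2.127/2 = 1.064 mol → 62.4 g
Anode: 2H₂O → O₂ + 4H⁺ + 4e⁻ → n(O₂) = 2.127/4 = 0.5318 mol → 11.9 L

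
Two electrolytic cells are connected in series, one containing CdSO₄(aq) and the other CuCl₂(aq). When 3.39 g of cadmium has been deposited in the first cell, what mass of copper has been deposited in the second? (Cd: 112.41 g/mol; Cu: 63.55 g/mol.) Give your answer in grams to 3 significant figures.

n(Cd) = 3.39 / 112.41 = 0.03016 mol
Cd²⁺ + 2e⁻ → Cd, so n(e⁻) = 2 × 0.03016 = 0.06032 mol
The cells are in series, so the same charge (and hence the same n(e⁻) = 0.06032 mol) passes through both.
Cu²⁺ + 2e⁻ → Cu, so n(Cu) = 0.06032 / 2 = 0.03016 mol
m(Cu) = 0.03016 × 63.55 = 1.92 g

1.92 g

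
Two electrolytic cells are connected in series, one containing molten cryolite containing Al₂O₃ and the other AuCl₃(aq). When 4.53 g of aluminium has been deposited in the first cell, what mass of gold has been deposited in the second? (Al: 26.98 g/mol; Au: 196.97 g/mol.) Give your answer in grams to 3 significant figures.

33.1 g

n(Al) = 4.53 / 26.98 = 0.1679 mol
Al³⁺ + 3e⁻ → Al, so n(e⁻) = 3 × 0.1679 = 0.5037 mol
The cells are in series, so the same charge (and hence the same n(e⁻) = 0.5037 mol) passes through both.
Au³⁺ + 3e⁻ → Au, so n(Au) = 0.5037 / 3 = 0.1679 mol
m(Au) = 0.1679 × 196.97 = 33.1 g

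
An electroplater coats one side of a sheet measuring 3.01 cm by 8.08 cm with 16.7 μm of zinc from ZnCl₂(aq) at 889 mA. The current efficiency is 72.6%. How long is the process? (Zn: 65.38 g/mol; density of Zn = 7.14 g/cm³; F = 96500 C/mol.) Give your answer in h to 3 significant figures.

Plated area = 3.01 × 8.08 = 24.32 cm²
Volume = 24.32 × 16.7×10⁻⁴ cm = 0.04061 cm³
m(Zn) = 0.04061 × 7.14 = 0.2900 g
n(Zn) = 0.2900 / 65.38 = 0.004436 mol; n(e⁻) = 2 × 0.004436 = 0.008872 mol
Q = 0.008872 × 96500 / 0.726 = 1179 C
t = 1179 / 0.889 = 1326 s = 0.368 h

0.368 h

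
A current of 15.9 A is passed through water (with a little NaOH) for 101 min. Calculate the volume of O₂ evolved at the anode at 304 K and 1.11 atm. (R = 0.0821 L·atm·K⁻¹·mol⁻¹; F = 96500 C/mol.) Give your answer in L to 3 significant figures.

5.61 L

Q = It = 15.9 × 6060 = 96350 C
n(e⁻) = 96350 / 96500 = 0.9984 mol
2H₂O → O₂ + 4H⁺ + 4e⁻, so n(O₂) = 0.9984 / 4 = 0.2496 mol
V = nRT/P = 0.2496 × 0.0821 × 304 / 1.11 = 5.612 L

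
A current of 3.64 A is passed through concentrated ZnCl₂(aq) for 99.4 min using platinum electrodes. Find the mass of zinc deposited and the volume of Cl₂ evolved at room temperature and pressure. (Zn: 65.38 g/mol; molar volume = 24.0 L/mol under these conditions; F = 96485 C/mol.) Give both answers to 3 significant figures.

7.36 g Zn; 2.70 L Cl₂

Q = 3.64 × 5964 = 21710 C; n(e⁻) = 21710 / 96485 = 0.2250 mol
Cathode: Zn²⁺ + 2e⁻ → Zn → n(Zn) = 0.2250/2 = 0.1125 mol → 7.36 g
Anode: 2Cl⁻ → Cl₂ + 2e⁻ → n(Cl₂) = 0.2250/2 = 0.1125 mol → 2.70 L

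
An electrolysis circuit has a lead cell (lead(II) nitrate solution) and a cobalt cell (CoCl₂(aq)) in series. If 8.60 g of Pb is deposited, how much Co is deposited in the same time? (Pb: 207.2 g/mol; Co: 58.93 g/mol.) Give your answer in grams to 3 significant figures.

2.45 g

n(Pb) = 8.60 / 207.2 = 0.04151 mol
Pb²⁺ + 2e⁻ → Pb, so n(e⁻) = 2 × 0.04151 = 0.08302 mol
Same current for the same time ⇒ same n(e⁻) = 0.08302 mol in both cells.
Co²⁺ + 2e⁻ → Co, so n(Co) = 0.08302 / 2 = 0.04151 mol
m(Co) = 0.04151 × 58.93 = 2.45 g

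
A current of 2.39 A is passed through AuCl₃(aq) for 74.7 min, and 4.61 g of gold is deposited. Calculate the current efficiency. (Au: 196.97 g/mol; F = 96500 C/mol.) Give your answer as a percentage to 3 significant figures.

63.3%

Q = 2.39 × 4482 = 10710 C
n(e⁻) = 10710 / 96500 = 0.1110 mol
Au³⁺ + 3e⁻ → Au, so theoretical n(Au) = 0.03700 mol → 7.288 g
Efficiency = 4.61 / 7.288 = 0.6325 = 63.3%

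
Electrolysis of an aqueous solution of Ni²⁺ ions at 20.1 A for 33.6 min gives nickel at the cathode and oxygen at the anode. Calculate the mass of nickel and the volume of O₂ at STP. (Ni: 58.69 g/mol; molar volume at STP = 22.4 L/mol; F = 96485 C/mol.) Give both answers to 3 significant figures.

Q = 20.1 × 2016 = 40520 C; n(e⁻) = 40520 / 96485 = 0.4200 mol
Cathode: Ni²⁺ + 2e⁻ → Ni → n(Ni) = 0.4200/2 = 0.2100 mol → 12.3 g
Anode: 2H₂O → O₂ + 4H⁺ + 4e⁻ → n(O₂) = 0.4200/4 = 0.1050 mol → 2.35 L

12.3 g Ni; 2.35 L O₂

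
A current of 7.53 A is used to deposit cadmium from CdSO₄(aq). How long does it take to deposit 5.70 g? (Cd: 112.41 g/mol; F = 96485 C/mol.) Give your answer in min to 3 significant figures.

21.7 min

n(Cd) = 5.70 / 112.41 = 0.05071 mol
Cd²⁺ + 2e⁻ → Cd, so n(e⁻) = 2 × 0.05071 = 0.1014 mol
Q = 0.1014 × 96485 = 9784 C
t = Q / I = 9784 / 7.53 = 1299 s = 21.7 min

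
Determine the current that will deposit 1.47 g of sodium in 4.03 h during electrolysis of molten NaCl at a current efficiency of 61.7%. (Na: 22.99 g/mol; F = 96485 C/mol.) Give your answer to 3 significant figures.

n(Na) = 1.47 / 22.99 = 0.06394 mol
Na⁺ + e⁻ → Na, so n(e⁻) = 0.06394 mol
Q = 0.06394 × 96485 / 0.617 = 9999 C
I = Q / t = 9999 / 14508 s = 0.689 A

0.689 A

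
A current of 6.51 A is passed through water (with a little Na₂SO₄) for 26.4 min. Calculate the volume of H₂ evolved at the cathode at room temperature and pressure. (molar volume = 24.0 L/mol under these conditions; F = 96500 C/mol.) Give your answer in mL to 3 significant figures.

1280 mL

Q = It = 6.51 × 1584 = 10310 C
n(e⁻) = Q/F = 10310/96500 = 0.1068 mol
2H⁺ + 2e⁻ → H₂, so n(H₂) = 0.1068 / 2 = 0.05340 mol
V = 0.05340 × 24.0 = 1.282 L
= 1280 mL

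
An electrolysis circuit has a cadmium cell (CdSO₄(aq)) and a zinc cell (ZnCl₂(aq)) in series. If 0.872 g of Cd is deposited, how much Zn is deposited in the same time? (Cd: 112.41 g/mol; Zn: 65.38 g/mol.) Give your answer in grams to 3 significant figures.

0.507 g

n(Cd) = 0.872 / 112.41 = 0.007757 mol
Cd²⁺ + 2e⁻ → Cd, so n(e⁻) = 2 × 0.007757 = 0.01551 mol
The cells are in series, so the same charge (and hence the same n(e⁻) = 0.01551 mol) passes through both.
Zn²⁺ + 2e⁻ → Zn, so n(Zn) = 0.01551 / 2 = 0.007755 mol
m(Zn) = 0.007755 × 65.38 = 0.507 g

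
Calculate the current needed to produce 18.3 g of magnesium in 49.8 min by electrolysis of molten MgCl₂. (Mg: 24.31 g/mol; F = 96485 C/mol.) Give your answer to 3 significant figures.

48.6 A

n(Mg) = 18.3 / 24.31 = 0.7528 mol
Mg²⁺ + 2e⁻ → Mg, so n(e⁻) = 2 × 0.7528 = 1.506 mol
Q = 1.506 × 96485 = 1.453×10^5 C
I = Q / t = 1.453×10^5 / 2988 s = 48.6 A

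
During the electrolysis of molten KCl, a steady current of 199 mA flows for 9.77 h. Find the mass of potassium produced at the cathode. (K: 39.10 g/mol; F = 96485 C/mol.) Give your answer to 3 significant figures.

Q = It = 0.199 × 35172 = 6999 C
Moles of electrons = 6999 / 96485 = 0.07254 mol
K⁺ + e⁻ → K, so n(K) = 0.07254 mol
m = 0.07254 × 39.10 = 2.84 g

2.84 g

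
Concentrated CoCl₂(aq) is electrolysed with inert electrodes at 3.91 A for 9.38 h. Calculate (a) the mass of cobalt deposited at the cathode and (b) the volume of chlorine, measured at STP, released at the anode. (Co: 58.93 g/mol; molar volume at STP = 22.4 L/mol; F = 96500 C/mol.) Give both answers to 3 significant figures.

40.3 g Co; 15.3 L Cl₂

Q = 3.91 × 33768 = 1.320×10^5 C; n(e⁻) = 1.320×10^5 / 96500 = 1.368 mol
Cathode: Co²⁺ + 2e⁻ → Co → n(Co) = 1.368/2 = 0.6840 mol → 40.3 g
Anode: 2Cl⁻ → Cl₂ + 2e⁻ → n(Cl₂) = 1.368/2 = 0.6840 mol → 15.3 L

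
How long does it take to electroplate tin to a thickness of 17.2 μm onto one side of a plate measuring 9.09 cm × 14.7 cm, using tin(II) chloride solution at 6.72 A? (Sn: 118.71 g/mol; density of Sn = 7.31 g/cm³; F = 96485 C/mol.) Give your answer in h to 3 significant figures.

Plated area = 9.09 × 14.7 = 133.6 cm²
Volume = 133.6 × 17.2×10⁻⁴ cm = 0.2298 cm³
m(Sn) = 0.2298 × 7.31 = 1.680 g
n(Sn) = 1.680 / 118.71 = 0.01415 mol; n(e⁻) = 2 × 0.01415 = 0.02830 mol
Q = 0.02830 × 96485 = 2731 C
t = 2731 / 6.72 = 406.4 s = 0.113 h

0.113 h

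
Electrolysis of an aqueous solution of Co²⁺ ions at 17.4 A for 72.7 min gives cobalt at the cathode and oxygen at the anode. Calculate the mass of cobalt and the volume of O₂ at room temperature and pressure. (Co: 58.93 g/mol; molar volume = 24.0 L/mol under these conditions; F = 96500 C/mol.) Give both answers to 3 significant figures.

Q = 17.4 × 4362 = 75900 C; n(e⁻) = 75900 / 96500 = 0.7865 mol
Cathode: Co²⁺ + 2e⁻ → Co → n(Co) = 0.7865/2 = 0.3933 mol → 23.2 g
Anode: 2H₂O → O₂ + 4H⁺ + 4e⁻ → n(O₂) = 0.7865/4 = 0.1966 mol → 4.72 L

23.2 g Co; 4.72 L O₂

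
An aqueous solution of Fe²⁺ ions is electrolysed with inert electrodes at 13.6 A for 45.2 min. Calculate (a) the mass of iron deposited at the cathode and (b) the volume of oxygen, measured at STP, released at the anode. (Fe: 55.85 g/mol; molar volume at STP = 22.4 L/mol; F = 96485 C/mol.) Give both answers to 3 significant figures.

10.7 g Fe; 2.14 L O₂

Q = 13.6 × 2712 = 36880 C; n(e⁻) = 36880 / 96485 = 0.3822 mol
Cathode: Fe²⁺ + 2e⁻ → Fe → n(Fe) = 0.3822/2 = 0.1911 mol → 10.7 g
Anode: 2H₂O → O₂ + 4H⁺ + 4e⁻ → n(O₂) = 0.3822/4 = 0.09555 mol → 2.14 L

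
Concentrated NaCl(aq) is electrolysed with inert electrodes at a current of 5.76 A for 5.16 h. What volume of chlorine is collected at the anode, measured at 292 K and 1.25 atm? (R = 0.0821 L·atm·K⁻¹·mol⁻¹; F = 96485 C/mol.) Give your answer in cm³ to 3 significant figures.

Q = It = 5.76 × 18576 = 1.070×10^5 C
Moles of electrons = 1.070×10^5 / 96485 = 1.109 mol
2Cl⁻ → Cl₂ + 2e⁻, so n(Cl₂) = 1.109 / 2 = 0.5545 mol
V = nRT/P = 0.5545 × 0.0821 × 292 / 1.25 = 10.63 L
= 10600 cm³

10600 cm³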